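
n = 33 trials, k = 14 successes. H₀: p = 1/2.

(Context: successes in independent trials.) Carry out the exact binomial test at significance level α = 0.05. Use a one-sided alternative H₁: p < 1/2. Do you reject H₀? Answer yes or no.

Exact binomial: n=33, k=14, p₀=1/2=0.5000
P(X≤14) from Σ C(n,i)·p₀^i·(1−p₀)^(n−i)
p-value (one-sided, H₁ less) = 0.24343
At α=0.05: p ≥ α → fail to reject H₀

reject H₀: no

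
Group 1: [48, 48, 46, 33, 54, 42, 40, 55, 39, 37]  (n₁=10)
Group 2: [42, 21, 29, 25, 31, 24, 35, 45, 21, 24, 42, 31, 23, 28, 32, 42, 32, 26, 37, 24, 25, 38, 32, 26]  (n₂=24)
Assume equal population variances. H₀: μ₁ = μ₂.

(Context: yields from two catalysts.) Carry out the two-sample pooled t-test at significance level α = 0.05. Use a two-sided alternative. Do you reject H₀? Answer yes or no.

x̄₁=44.200, s₁=7.239, n₁=10
x̄₂=30.625, s₂=7.240, n₂=24
s_p² = [9·7.239² + 23·7.240²]/32 = 52.4133
SE = √(s_p²·(1/10+1/24)) = 2.7249
t = (44.200−30.625)/2.7249 = 4.9818
df = 32
p-value (two-sided) = 0.00002
At α=0.05: p < α → reject H₀

reject H₀: yes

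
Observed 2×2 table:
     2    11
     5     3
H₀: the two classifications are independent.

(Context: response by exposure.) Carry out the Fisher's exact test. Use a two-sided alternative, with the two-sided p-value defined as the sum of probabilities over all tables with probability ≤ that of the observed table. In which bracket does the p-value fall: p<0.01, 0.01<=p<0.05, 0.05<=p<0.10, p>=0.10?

p-value bracket: 0.05<=p<0.10

Margins: r₁=13, r₂=8, c₁=7, c₂=14, n=21
p_obs = C(13,2)·C(8,5)/C(21,7); sum pmf over tables with pmf ≤ p_obs
p-value (two-sided) = 0.05552
→ bracket: 0.05<=p<0.10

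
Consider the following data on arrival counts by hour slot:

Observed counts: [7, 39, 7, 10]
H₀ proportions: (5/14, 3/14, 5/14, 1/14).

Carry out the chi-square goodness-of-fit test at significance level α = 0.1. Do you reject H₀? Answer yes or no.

reject H₀: yes

n = 63; E_i = n·p_i = [22.50, 13.50, 22.50, 4.50]
χ² = (7−22.50)²/22.50 + (39−13.50)²/13.50 + (7−22.50)²/22.50 + (10−4.50)²/4.50 = 76.2444
df = 3
p-value (upper-tail) = 0.00000
At α=0.1: p < α → reject H₀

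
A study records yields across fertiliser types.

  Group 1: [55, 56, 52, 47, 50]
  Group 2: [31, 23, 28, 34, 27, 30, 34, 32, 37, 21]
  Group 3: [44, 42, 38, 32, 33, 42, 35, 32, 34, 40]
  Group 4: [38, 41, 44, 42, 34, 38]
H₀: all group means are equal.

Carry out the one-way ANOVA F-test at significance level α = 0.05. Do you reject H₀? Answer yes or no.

reject H₀: yes

Group means [52.00, 29.70, 37.20, 39.50], grand mean 37.613
SSB = Σnᵢ(x̄ᵢ−x̄)² = 1684.155; SSW = ΣΣ(x−x̄ᵢ)² = 533.200
MSB = 1684.155/3 = 561.3849; MSW = 533.200/27 = 19.7481
F = MSB/MSW = 28.4272
df = (3, 27)
p-value (upper-tail) = 0.00000
At α=0.05: p < α → reject H₀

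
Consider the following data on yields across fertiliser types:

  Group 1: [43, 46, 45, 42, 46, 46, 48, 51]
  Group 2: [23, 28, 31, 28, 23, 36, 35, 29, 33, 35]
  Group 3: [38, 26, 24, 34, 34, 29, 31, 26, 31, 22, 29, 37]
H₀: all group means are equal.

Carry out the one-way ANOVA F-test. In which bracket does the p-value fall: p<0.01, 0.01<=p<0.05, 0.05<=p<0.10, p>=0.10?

p-value bracket: p<0.01

Group means [45.88, 30.10, 30.08], grand mean 34.300
SSB = Σnᵢ(x̄ᵢ−x̄)² = 1461.608; SSW = ΣΣ(x−x̄ᵢ)² = 538.692
MSB = 1461.608/2 = 730.8042; MSW = 538.692/27 = 19.9515
F = MSB/MSW = 36.6290
df = (2, 27)
p-value (upper-tail) = 0.00000
→ bracket: p<0.01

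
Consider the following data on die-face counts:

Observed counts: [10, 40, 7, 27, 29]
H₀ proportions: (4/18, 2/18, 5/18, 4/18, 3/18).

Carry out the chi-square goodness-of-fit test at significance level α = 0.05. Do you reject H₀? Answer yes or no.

reject H₀: yes

n = 113; E_i = n·p_i = [25.11, 12.56, 31.39, 25.11, 18.83]
χ² = (10−25.11)²/25.11 + (40−12.56)²/12.56 + (7−31.39)²/31.39 + (27−25.11)²/25.11 + (29−18.83)²/18.83 = 93.6628
df = 4
p-value (upper-tail) = 0.00000
At α=0.05: p < α → reject H₀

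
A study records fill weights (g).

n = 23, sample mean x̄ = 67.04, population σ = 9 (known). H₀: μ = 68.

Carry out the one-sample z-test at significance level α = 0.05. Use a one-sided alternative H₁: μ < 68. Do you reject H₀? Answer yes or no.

SE = σ/√n = 9/√23 = 1.8766
z = (x̄−μ₀)/SE = (67.04−68)/1.8766 = -0.5116
p-value (one-sided, H₁ less) = 0.30448
At α=0.05: p ≥ α → fail to reject H₀

reject H₀: no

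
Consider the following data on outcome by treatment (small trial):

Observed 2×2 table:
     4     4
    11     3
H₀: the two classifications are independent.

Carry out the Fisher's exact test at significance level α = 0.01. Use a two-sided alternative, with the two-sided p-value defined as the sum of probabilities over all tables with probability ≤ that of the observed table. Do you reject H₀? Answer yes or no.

reject H₀: no

Margins: r₁=8, r₂=14, c₁=15, c₂=7, n=22
p_obs = C(8,4)·C(14,11)/C(22,15); sum pmf over tables with pmf ≤ p_obs
p-value (two-sided) = 0.34262
At α=0.01: p ≥ α → fail to reject H₀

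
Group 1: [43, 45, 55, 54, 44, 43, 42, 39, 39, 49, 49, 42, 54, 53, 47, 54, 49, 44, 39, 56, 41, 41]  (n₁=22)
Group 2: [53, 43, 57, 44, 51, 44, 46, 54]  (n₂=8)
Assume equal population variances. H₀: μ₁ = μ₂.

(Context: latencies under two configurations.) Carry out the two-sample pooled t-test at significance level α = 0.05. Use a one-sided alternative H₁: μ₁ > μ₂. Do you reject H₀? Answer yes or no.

reject H₀: no

x̄₁=46.455, s₁=5.779, n₁=22
x̄₂=49.000, s₂=5.398, n₂=8
s_p² = [21·5.779² + 7·5.398²]/28 = 32.3377
SE = √(s_p²·(1/22+1/8)) = 2.3478
t = (46.455−49.000)/2.3478 = -1.0842
df = 28
p-value (one-sided, H₁ greater) = 0.85624
At α=0.05: p ≥ α → fail to reject H₀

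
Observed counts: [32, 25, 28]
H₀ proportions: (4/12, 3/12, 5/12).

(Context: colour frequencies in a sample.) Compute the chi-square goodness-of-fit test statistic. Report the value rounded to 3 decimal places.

test statistic = 2.689

n = 85; E_i = n·p_i = [28.33, 21.25, 35.42]
χ² = (32−28.33)²/28.33 + (25−21.25)²/21.25 + (28−35.42)²/35.42 = 2.6894
df = 2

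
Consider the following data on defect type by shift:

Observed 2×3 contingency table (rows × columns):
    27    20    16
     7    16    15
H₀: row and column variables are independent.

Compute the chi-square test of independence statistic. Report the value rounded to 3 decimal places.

Row totals [63, 38], col totals [34, 36, 31], n=101
χ² = (27−21.21)²/21.21 + (20−22.46)²/22.46 + (16−19.34)²/19.34 + (7−12.79)²/12.79 + (16−13.54)²/13.54 + (15−11.66)²/11.66 = 6.4484
df = 2

test statistic = 6.448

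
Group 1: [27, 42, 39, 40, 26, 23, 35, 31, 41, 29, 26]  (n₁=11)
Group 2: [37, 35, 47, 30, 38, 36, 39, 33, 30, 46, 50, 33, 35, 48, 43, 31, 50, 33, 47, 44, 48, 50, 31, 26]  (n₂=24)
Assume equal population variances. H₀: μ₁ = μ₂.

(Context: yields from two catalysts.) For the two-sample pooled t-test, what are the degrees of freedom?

df = n₁ + n₂ − 2 = 11 + 24 − 2 = 33

degrees of freedom = 33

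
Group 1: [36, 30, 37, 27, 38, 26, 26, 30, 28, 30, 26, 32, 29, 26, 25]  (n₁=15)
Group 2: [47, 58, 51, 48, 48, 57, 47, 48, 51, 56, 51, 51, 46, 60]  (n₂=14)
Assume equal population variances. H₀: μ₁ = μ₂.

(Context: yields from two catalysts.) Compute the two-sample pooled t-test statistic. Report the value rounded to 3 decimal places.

x̄₁=29.733, s₁=4.267, n₁=15
x̄₂=51.357, s₂=4.584, n₂=14
s_p² = [14·4.267² + 13·4.584²]/27 = 19.5610
SE = √(s_p²·(1/15+1/14)) = 1.6436
t = (29.733−51.357)/1.6436 = -13.1567
df = 27

test statistic = -13.157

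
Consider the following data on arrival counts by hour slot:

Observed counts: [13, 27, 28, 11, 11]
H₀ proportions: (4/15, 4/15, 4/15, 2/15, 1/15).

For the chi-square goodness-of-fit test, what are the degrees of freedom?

degrees of freedom = 4

df = k − 1 = 5 − 1 = 4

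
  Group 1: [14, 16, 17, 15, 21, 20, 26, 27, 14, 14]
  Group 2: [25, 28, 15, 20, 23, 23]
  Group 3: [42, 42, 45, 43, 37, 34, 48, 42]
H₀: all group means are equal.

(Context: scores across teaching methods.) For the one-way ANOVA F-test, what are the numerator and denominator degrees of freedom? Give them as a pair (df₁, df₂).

degrees of freedom = [2, 21]

k = 3 groups, N = 24 total
df = (k−1, N−k) = (3−1, 24−3) = (2, 21)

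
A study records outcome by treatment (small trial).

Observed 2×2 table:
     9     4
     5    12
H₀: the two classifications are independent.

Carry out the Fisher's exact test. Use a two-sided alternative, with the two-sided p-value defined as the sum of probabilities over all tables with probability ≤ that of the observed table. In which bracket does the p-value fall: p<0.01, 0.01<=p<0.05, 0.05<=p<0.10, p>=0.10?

p-value bracket: 0.05<=p<0.10

Margins: r₁=13, r₂=17, c₁=14, c₂=16, n=30
p_obs = C(13,9)·C(17,5)/C(30,14); sum pmf over tables with pmf ≤ p_obs
p-value (two-sided) = 0.06336
→ bracket: 0.05<=p<0.10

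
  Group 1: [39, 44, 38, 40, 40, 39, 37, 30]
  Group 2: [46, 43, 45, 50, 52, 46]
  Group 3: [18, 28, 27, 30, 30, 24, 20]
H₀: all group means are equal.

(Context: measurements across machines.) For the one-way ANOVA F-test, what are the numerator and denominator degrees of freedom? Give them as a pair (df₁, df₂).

degrees of freedom = [2, 18]

k = 3 groups, N = 21 total
df = (k−1, N−k) = (3−1, 21−3) = (2, 18)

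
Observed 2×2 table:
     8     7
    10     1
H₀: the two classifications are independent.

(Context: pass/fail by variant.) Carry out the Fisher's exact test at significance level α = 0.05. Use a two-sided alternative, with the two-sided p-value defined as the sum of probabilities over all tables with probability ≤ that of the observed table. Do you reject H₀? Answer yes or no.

reject H₀: no

Margins: r₁=15, r₂=11, c₁=18, c₂=8, n=26
p_obs = C(15,8)·C(11,10)/C(26,18); sum pmf over tables with pmf ≤ p_obs
p-value (two-sided) = 0.08375
At α=0.05: p ≥ α → fail to reject H₀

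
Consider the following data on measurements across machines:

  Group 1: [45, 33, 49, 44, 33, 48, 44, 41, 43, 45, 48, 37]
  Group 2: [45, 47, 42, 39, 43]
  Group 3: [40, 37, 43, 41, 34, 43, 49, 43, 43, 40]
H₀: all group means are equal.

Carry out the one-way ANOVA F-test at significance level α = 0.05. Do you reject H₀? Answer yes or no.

Group means [42.50, 43.20, 41.30], grand mean 42.185
SSB = Σnᵢ(x̄ᵢ−x̄)² = 14.174; SSW = ΣΣ(x−x̄ᵢ)² = 515.900
MSB = 14.174/2 = 7.0870; MSW = 515.900/24 = 21.4958
F = MSB/MSW = 0.3297
df = (2, 24)
p-value (upper-tail) = 0.72235
At α=0.05: p ≥ α → fail to reject H₀

reject H₀: no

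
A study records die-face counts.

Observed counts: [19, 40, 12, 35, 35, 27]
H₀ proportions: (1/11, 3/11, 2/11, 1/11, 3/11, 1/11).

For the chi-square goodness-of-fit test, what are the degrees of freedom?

degrees of freedom = 5

df = k − 1 = 6 − 1 = 5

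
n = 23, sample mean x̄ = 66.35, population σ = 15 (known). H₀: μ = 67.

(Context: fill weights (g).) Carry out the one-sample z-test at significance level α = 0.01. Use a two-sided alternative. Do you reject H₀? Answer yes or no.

SE = σ/√n = 15/√23 = 3.1277
z = (x̄−μ₀)/SE = (66.35−67)/3.1277 = -0.2078
p-value (two-sided) = 0.83537
At α=0.01: p ≥ α → fail to reject H₀

reject H₀: no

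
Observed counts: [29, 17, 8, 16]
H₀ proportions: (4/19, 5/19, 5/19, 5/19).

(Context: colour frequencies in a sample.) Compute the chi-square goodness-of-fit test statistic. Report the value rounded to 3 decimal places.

n = 70; E_i = n·p_i = [14.74, 18.42, 18.42, 18.42]
χ² = (29−14.74)²/14.74 + (17−18.42)²/18.42 + (8−18.42)²/18.42 + (16−18.42)²/18.42 = 20.1279
df = 3

test statistic = 20.128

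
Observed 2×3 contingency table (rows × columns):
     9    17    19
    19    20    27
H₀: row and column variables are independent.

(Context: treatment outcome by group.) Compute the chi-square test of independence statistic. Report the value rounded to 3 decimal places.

Row totals [45, 66], col totals [28, 37, 46], n=111
χ² = (9−11.35)²/11.35 + (17−15.00)²/15.00 + (19−18.65)²/18.65 + (19−16.65)²/16.65 + (20−22.00)²/22.00 + (27−27.35)²/27.35 = 1.2788
df = 2

test statistic = 1.279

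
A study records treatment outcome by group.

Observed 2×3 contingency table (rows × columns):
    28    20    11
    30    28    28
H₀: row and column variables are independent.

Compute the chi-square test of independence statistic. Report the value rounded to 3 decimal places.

Row totals [59, 86], col totals [58, 48, 39], n=145
χ² = (28−23.60)²/23.60 + (20−19.53)²/19.53 + (11−15.87)²/15.87 + (30−34.40)²/34.40 + (28−28.47)²/28.47 + (28−23.13)²/23.13 = 3.9209
df = 2

test statistic = 3.921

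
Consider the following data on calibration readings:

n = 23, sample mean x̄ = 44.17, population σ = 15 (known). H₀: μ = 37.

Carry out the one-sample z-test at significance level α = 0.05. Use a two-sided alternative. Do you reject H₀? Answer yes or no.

reject H₀: yes

SE = σ/√n = 15/√23 = 3.1277
z = (x̄−μ₀)/SE = (44.17−37)/3.1277 = 2.2924
p-value (two-sided) = 0.02188
At α=0.05: p < α → reject H₀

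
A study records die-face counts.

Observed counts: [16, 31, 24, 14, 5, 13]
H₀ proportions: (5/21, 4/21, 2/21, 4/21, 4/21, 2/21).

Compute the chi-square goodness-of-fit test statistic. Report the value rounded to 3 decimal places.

test statistic = 43.633

n = 103; E_i = n·p_i = [24.52, 19.62, 9.81, 19.62, 19.62, 9.81]
χ² = (16−24.52)²/24.52 + (31−19.62)²/19.62 + (24−9.81)²/9.81 + (14−19.62)²/19.62 + (5−19.62)²/19.62 + (13−9.81)²/9.81 = 43.6330
df = 5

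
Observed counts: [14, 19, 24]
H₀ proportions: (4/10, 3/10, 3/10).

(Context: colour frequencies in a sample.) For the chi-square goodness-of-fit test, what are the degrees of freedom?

degrees of freedom = 2

df = k − 1 = 3 − 1 = 2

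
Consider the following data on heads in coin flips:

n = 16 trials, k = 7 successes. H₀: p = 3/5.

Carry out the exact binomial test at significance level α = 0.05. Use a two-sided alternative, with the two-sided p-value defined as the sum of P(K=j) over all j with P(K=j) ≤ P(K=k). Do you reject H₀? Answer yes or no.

reject H₀: no

Exact binomial: n=16, k=7, p₀=3/5=0.6000
P(X=j) = C(n,j)·p₀^j·(1−p₀)^(n−j); p = Σ P(X=j) over j with P(X=j) ≤ P(X=7)
p-value (two-sided) = 0.20742
At α=0.05: p ≥ α → fail to reject H₀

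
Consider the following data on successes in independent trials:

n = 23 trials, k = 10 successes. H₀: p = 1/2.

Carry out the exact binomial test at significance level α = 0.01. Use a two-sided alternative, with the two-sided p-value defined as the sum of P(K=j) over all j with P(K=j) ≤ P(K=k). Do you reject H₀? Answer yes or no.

Exact binomial: n=23, k=10, p₀=1/2=0.5000
P(X=j) = C(n,j)·p₀^j·(1−p₀)^(n−j); p = Σ P(X=j) over j with P(X=j) ≤ P(X=10)
p-value (two-sided) = 0.67764
At α=0.01: p ≥ α → fail to reject H₀

reject H₀: no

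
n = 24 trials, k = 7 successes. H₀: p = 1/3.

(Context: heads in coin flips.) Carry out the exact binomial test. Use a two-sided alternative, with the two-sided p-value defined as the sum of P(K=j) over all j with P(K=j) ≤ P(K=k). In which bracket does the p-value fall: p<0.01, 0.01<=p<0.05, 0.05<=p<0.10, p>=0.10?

p-value bracket: p>=0.10

Exact binomial: n=24, k=7, p₀=1/3=0.3333
P(X=j) = C(n,j)·p₀^j·(1−p₀)^(n−j); p = Σ P(X=j) over j with P(X=j) ≤ P(X=7)
p-value (two-sided) = 0.82934
→ bracket: p>=0.10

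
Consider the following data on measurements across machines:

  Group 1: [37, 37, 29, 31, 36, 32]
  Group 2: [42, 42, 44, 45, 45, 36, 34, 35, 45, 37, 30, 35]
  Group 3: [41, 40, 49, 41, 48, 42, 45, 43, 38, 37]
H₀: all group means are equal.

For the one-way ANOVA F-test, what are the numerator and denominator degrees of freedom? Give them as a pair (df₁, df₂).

degrees of freedom = [2, 25]

k = 3 groups, N = 28 total
df = (k−1, N−k) = (3−1, 28−3) = (2, 25)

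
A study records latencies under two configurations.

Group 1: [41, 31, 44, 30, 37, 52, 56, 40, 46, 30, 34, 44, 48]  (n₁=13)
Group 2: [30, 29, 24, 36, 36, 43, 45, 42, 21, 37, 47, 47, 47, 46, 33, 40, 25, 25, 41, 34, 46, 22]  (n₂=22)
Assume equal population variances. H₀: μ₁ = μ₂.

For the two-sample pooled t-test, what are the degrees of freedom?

df = n₁ + n₂ − 2 = 13 + 22 − 2 = 33

degrees of freedom = 33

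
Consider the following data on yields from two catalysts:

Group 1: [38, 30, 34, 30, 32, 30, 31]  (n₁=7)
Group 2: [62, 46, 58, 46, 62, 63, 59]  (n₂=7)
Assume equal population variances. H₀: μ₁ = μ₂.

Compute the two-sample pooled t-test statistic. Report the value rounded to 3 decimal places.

test statistic = -8.073

x̄₁=32.143, s₁=2.968, n₁=7
x̄₂=56.571, s₂=7.435, n₂=7
s_p² = [6·2.968² + 6·7.435²]/12 = 32.0476
SE = √(s_p²·(1/7+1/7)) = 3.0260
t = (32.143−56.571)/3.0260 = -8.0730
df = 12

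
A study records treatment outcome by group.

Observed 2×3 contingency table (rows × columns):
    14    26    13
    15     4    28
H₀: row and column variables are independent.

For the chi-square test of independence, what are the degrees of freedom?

degrees of freedom = 2

df = (r−1)(c−1) = (2−1)·(3−1) = 2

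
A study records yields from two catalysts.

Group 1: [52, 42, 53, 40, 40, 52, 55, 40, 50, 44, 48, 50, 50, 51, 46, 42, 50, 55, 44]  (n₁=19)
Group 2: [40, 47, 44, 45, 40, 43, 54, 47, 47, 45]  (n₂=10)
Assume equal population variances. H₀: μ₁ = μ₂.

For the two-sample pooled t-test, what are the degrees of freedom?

degrees of freedom = 27

df = n₁ + n₂ − 2 = 19 + 10 − 2 = 27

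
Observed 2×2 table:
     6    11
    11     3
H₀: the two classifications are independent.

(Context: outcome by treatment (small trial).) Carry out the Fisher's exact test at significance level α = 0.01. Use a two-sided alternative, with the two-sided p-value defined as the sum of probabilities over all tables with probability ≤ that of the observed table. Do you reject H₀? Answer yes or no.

reject H₀: no

Margins: r₁=17, r₂=14, c₁=17, c₂=14, n=31
p_obs = C(17,6)·C(14,11)/C(31,17); sum pmf over tables with pmf ≤ p_obs
p-value (two-sided) = 0.02920
At α=0.01: p ≥ α → fail to reject H₀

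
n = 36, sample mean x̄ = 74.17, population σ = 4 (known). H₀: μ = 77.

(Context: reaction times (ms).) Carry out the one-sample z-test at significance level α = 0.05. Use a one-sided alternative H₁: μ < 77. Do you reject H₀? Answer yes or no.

reject H₀: yes

SE = σ/√n = 4/√36 = 0.6667
z = (x̄−μ₀)/SE = (74.17−77)/0.6667 = -4.2450
p-value (one-sided, H₁ less) = 0.00001
At α=0.05: p < α → reject H₀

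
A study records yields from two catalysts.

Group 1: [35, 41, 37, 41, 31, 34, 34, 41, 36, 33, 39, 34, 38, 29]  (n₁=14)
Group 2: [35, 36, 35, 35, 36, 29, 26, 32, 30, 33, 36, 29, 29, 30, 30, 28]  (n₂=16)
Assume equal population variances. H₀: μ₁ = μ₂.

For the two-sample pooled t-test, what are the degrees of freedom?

degrees of freedom = 28

df = n₁ + n₂ − 2 = 14 + 16 − 2 = 28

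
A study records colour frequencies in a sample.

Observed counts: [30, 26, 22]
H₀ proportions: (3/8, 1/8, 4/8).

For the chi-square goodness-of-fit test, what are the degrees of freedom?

df = k − 1 = 3 − 1 = 2

degrees of freedom = 2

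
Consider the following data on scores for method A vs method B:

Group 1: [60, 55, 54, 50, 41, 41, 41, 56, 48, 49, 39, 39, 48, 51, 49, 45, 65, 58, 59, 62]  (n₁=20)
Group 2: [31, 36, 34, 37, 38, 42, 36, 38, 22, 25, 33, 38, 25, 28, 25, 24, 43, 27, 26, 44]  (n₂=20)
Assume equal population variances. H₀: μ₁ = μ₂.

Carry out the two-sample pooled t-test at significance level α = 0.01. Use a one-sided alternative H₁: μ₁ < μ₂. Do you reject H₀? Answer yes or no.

x̄₁=50.500, s₁=7.970, n₁=20
x̄₂=32.600, s₂=6.946, n₂=20
s_p² = [19·7.970² + 19·6.946²]/38 = 55.8895
SE = √(s_p²·(1/20+1/20)) = 2.3641
t = (50.500−32.600)/2.3641 = 7.5716
df = 38
p-value (one-sided, H₁ less) = 1.00000
At α=0.01: p ≥ α → fail to reject H₀

reject H₀: no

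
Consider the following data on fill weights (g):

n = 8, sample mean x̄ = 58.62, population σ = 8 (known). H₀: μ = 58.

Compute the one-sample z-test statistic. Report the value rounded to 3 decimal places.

test statistic = 0.219

SE = σ/√n = 8/√8 = 2.8284
z = (x̄−μ₀)/SE = (58.62−58)/2.8284 = 0.2192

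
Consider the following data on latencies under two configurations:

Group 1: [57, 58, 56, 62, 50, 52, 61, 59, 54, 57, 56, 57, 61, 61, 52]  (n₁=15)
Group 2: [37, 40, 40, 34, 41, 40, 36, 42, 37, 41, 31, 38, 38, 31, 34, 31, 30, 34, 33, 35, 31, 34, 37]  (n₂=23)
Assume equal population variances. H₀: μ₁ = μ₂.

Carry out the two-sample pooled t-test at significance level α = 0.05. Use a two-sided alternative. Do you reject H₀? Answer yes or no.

reject H₀: yes

x̄₁=56.867, s₁=3.662, n₁=15
x̄₂=35.870, s₂=3.733, n₂=23
s_p² = [14·3.662² + 22·3.733²]/36 = 13.7317
SE = √(s_p²·(1/15+1/23)) = 1.2298
t = (56.867−35.870)/1.2298 = 17.0732
df = 36
p-value (two-sided) = 0.00000
At α=0.05: p < α → reject H₀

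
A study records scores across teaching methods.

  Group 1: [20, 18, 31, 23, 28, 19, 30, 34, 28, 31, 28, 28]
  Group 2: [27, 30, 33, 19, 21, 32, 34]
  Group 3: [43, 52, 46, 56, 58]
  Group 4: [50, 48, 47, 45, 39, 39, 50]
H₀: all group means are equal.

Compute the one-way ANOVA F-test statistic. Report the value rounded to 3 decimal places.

test statistic = 36.092

Group means [26.50, 28.00, 51.00, 45.43], grand mean 35.065
SSB = Σnᵢ(x̄ᵢ−x̄)² = 3251.157; SSW = ΣΣ(x−x̄ᵢ)² = 810.714
MSB = 3251.157/3 = 1083.7189; MSW = 810.714/27 = 30.0265
F = MSB/MSW = 36.0921
df = (3, 27)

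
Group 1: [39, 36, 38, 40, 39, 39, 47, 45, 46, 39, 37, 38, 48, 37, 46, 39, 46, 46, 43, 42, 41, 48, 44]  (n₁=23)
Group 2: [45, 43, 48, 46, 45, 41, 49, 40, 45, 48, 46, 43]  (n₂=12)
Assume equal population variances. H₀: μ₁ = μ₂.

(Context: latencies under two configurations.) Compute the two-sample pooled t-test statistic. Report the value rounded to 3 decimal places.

x̄₁=41.870, s₁=3.946, n₁=23
x̄₂=44.917, s₂=2.778, n₂=12
s_p² = [22·3.946² + 11·2.778²]/33 = 12.9553
SE = √(s_p²·(1/23+1/12)) = 1.2818
t = (41.870−44.917)/1.2818 = -2.3773
df = 33

test statistic = -2.377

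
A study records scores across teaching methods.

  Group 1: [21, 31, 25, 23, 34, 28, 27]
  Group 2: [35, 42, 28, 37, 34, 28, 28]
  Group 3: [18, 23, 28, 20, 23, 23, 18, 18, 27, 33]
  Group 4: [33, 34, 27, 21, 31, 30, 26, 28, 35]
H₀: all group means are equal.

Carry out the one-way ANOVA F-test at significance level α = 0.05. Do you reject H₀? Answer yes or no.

Group means [27.00, 33.14, 23.10, 29.44], grand mean 27.788
SSB = Σnᵢ(x̄ᵢ−x̄)² = 449.536; SSW = ΣΣ(x−x̄ᵢ)² = 681.979
MSB = 449.536/3 = 149.8453; MSW = 681.979/29 = 23.5165
F = MSB/MSW = 6.3719
df = (3, 29)
p-value (upper-tail) = 0.00188
At α=0.05: p < α → reject H₀

reject H₀: yes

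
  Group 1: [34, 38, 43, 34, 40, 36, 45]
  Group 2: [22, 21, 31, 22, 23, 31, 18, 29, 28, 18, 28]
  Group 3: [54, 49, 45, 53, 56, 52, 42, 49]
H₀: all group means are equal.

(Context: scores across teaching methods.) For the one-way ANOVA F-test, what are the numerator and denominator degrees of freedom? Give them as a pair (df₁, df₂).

k = 3 groups, N = 26 total
df = (k−1, N−k) = (3−1, 26−3) = (2, 23)

degrees of freedom = [2, 23]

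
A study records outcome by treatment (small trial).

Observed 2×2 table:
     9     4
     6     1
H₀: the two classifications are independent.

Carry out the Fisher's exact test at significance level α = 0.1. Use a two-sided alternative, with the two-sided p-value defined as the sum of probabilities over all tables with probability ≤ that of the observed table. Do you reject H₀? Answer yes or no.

Margins: r₁=13, r₂=7, c₁=15, c₂=5, n=20
p_obs = C(13,9)·C(7,6)/C(20,15); sum pmf over tables with pmf ≤ p_obs
p-value (two-sided) = 0.61262
At α=0.1: p ≥ α → fail to reject H₀

reject H₀: no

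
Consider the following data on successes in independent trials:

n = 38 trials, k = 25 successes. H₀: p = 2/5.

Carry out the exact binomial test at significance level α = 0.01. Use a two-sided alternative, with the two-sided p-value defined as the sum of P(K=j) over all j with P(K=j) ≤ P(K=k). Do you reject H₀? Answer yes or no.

reject H₀: yes

Exact binomial: n=38, k=25, p₀=2/5=0.4000
P(X=j) = C(n,j)·p₀^j·(1−p₀)^(n−j); p = Σ P(X=j) over j with P(X=j) ≤ P(X=25)
p-value (two-sided) = 0.00148
At α=0.01: p < α → reject H₀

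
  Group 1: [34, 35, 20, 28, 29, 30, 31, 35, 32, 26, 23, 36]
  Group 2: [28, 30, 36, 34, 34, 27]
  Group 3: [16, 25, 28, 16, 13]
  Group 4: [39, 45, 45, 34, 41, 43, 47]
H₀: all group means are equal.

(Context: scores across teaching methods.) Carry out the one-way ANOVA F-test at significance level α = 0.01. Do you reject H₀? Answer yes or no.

Group means [29.92, 31.50, 19.60, 42.00], grand mean 31.333
SSB = Σnᵢ(x̄ᵢ−x̄)² = 1509.050; SSW = ΣΣ(x−x̄ᵢ)² = 631.617
MSB = 1509.050/3 = 503.0167; MSW = 631.617/26 = 24.2929
F = MSB/MSW = 20.7063
df = (3, 26)
p-value (upper-tail) = 0.00000
At α=0.01: p < α → reject H₀

reject H₀: yes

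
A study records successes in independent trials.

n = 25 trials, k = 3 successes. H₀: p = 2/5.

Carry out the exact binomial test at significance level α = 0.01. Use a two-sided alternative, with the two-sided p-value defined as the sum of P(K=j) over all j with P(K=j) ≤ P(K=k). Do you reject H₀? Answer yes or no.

reject H₀: yes

Exact binomial: n=25, k=3, p₀=2/5=0.4000
P(X=j) = C(n,j)·p₀^j·(1−p₀)^(n−j); p = Σ P(X=j) over j with P(X=j) ≤ P(X=3)
p-value (two-sided) = 0.00357
At α=0.01: p < α → reject H₀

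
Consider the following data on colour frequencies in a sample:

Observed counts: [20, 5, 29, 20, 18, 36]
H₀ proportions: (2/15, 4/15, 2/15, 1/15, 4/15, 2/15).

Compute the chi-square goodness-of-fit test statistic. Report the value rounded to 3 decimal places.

test statistic = 77.752

n = 128; E_i = n·p_i = [17.07, 34.13, 17.07, 8.53, 34.13, 17.07]
χ² = (20−17.07)²/17.07 + (5−34.13)²/34.13 + (29−17.07)²/17.07 + (20−8.53)²/8.53 + (18−34.13)²/34.13 + (36−17.07)²/17.07 = 77.7520
df = 5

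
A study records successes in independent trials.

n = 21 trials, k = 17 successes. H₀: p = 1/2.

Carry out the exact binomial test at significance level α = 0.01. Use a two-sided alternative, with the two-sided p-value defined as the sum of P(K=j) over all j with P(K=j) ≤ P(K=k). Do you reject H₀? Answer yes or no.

Exact binomial: n=21, k=17, p₀=1/2=0.5000
P(X=j) = C(n,j)·p₀^j·(1−p₀)^(n−j); p = Σ P(X=j) over j with P(X=j) ≤ P(X=17)
p-value (two-sided) = 0.00720
At α=0.01: p < α → reject H₀

reject H₀: yes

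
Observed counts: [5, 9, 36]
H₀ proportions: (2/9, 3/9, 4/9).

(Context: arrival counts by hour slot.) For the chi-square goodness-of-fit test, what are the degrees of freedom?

df = k − 1 = 3 − 1 = 2

degrees of freedom = 2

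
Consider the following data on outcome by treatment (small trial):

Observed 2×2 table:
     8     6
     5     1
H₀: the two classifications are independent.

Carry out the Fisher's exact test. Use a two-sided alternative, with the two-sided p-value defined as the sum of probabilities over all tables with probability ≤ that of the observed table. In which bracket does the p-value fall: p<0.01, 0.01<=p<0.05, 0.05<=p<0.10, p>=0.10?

Margins: r₁=14, r₂=6, c₁=13, c₂=7, n=20
p_obs = C(14,8)·C(6,5)/C(20,13); sum pmf over tables with pmf ≤ p_obs
p-value (two-sided) = 0.35436
→ bracket: p>=0.10

p-value bracket: p>=0.10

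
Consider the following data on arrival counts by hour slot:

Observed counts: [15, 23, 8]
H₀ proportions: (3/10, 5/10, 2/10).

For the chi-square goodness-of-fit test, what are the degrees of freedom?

df = k − 1 = 3 − 1 = 2

degrees of freedom = 2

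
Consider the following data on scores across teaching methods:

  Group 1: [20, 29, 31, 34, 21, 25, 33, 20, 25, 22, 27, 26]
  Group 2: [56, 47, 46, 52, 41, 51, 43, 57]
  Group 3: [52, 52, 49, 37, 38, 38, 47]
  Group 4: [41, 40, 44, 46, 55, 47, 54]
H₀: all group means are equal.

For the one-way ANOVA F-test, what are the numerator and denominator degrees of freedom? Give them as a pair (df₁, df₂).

k = 4 groups, N = 34 total
df = (k−1, N−k) = (4−1, 34−4) = (3, 30)

degrees of freedom = [3, 30]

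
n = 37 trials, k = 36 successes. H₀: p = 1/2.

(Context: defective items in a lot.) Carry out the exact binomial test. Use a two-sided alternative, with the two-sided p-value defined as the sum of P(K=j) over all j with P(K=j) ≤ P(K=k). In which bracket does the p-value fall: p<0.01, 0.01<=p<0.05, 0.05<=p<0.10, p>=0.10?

p-value bracket: p<0.01

Exact binomial: n=37, k=36, p₀=1/2=0.5000
P(X=j) = C(n,j)·p₀^j·(1−p₀)^(n−j); p = Σ P(X=j) over j with P(X=j) ≤ P(X=36)
p-value (two-sided) = 0.00000
→ bracket: p<0.01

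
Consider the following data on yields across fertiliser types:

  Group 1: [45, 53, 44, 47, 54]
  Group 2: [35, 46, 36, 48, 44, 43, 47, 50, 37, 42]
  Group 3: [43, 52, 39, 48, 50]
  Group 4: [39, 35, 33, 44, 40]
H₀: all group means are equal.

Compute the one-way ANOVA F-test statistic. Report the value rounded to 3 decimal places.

test statistic = 4.228

Group means [48.60, 42.80, 46.40, 38.20], grand mean 43.760
SSB = Σnᵢ(x̄ᵢ−x̄)² = 315.760; SSW = ΣΣ(x−x̄ᵢ)² = 522.800
MSB = 315.760/3 = 105.2533; MSW = 522.800/21 = 24.8952
F = MSB/MSW = 4.2279
df = (3, 21)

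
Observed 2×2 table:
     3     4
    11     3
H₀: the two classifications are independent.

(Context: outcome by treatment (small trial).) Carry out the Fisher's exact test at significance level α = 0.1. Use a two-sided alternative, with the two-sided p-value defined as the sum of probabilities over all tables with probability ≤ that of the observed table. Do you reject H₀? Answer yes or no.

Margins: r₁=7, r₂=14, c₁=14, c₂=7, n=21
p_obs = C(7,3)·C(14,11)/C(21,14); sum pmf over tables with pmf ≤ p_obs
p-value (two-sided) = 0.15636
At α=0.1: p ≥ α → fail to reject H₀

reject H₀: no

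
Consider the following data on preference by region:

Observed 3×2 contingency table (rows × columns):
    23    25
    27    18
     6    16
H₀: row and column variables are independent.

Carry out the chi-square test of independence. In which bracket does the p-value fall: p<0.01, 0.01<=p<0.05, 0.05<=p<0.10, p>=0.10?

p-value bracket: 0.01<=p<0.05

Row totals [48, 45, 22], col totals [56, 59], n=115
χ² = (23−23.37)²/23.37 + (25−24.63)²/24.63 + (27−21.91)²/21.91 + (18−23.09)²/23.09 + (6−10.71)²/10.71 + (16−11.29)²/11.29 = 6.3549
df = 2
p-value (upper-tail) = 0.04169
→ bracket: 0.01<=p<0.05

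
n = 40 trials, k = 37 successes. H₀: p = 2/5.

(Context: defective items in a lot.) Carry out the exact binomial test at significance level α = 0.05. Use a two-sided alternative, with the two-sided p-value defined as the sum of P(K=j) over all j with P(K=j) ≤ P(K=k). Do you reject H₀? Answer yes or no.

reject H₀: yes

Exact binomial: n=40, k=37, p₀=2/5=0.4000
P(X=j) = C(n,j)·p₀^j·(1−p₀)^(n−j); p = Σ P(X=j) over j with P(X=j) ≤ P(X=37)
p-value (two-sided) = 0.00000
At α=0.05: p < α → reject H₀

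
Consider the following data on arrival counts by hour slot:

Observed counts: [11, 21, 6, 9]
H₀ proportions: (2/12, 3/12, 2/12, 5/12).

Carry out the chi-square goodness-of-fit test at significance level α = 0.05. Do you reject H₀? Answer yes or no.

reject H₀: yes

n = 47; E_i = n·p_i = [7.83, 11.75, 7.83, 19.58]
χ² = (11−7.83)²/7.83 + (21−11.75)²/11.75 + (6−7.83)²/7.83 + (9−19.58)²/19.58 = 14.7106
df = 3
p-value (upper-tail) = 0.00208
At α=0.05: p < α → reject H₀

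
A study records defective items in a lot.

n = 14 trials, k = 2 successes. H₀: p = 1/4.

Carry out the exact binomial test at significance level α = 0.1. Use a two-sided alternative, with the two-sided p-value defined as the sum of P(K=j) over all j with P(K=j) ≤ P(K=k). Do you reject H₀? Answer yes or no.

Exact binomial: n=14, k=2, p₀=1/4=0.2500
P(X=j) = C(n,j)·p₀^j·(1−p₀)^(n−j); p = Σ P(X=j) over j with P(X=j) ≤ P(X=2)
p-value (two-sided) = 0.53959
At α=0.1: p ≥ α → fail to reject H₀

reject H₀: no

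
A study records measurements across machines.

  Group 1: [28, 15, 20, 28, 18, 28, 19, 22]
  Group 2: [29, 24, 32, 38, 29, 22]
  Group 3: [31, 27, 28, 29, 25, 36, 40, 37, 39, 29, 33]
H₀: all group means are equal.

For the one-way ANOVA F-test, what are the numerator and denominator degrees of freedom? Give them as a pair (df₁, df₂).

k = 3 groups, N = 25 total
df = (k−1, N−k) = (3−1, 25−3) = (2, 22)

degrees of freedom = [2, 22]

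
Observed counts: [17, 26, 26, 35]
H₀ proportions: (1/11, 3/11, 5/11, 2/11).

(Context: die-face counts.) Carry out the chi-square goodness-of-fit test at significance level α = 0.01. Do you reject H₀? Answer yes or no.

reject H₀: yes

n = 104; E_i = n·p_i = [9.45, 28.36, 47.27, 18.91]
χ² = (17−9.45)²/9.45 + (26−28.36)²/28.36 + (26−47.27)²/47.27 + (35−18.91)²/18.91 = 29.4843
df = 3
p-value (upper-tail) = 0.00000
At α=0.01: p < α → reject H₀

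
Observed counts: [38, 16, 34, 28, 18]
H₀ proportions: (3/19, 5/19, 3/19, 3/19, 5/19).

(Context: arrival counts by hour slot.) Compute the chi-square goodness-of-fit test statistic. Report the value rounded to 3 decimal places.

n = 134; E_i = n·p_i = [21.16, 35.26, 21.16, 21.16, 35.26]
χ² = (38−21.16)²/21.16 + (16−35.26)²/35.26 + (34−21.16)²/21.16 + (28−21.16)²/21.16 + (18−35.26)²/35.26 = 42.3881
df = 4

test statistic = 42.388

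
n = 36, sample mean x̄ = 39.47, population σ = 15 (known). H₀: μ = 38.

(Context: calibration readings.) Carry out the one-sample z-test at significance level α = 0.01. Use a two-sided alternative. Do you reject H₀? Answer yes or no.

SE = σ/√n = 15/√36 = 2.5000
z = (x̄−μ₀)/SE = (39.47−38)/2.5000 = 0.5880
p-value (two-sided) = 0.55653
At α=0.01: p ≥ α → fail to reject H₀

reject H₀: no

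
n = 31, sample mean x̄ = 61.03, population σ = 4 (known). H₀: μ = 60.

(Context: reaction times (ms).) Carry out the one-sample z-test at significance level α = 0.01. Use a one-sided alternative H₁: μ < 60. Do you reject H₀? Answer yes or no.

reject H₀: no

SE = σ/√n = 4/√31 = 0.7184
z = (x̄−μ₀)/SE = (61.03−60)/0.7184 = 1.4337
p-value (one-sided, H₁ less) = 0.92417
At α=0.01: p ≥ α → fail to reject H₀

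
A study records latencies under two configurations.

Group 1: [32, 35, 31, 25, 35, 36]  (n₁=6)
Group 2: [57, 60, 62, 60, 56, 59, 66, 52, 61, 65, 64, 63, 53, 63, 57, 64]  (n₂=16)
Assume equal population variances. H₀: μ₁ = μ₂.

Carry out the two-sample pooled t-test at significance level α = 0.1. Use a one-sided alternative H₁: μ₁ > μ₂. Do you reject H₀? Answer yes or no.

reject H₀: no

x̄₁=32.333, s₁=4.082, n₁=6
x̄₂=60.125, s₂=4.193, n₂=16
s_p² = [5·4.082² + 15·4.193²]/20 = 17.3542
SE = √(s_p²·(1/6+1/16)) = 1.9942
t = (32.333−60.125)/1.9942 = -13.9360
df = 20
p-value (one-sided, H₁ greater) = 1.00000
At α=0.1: p ≥ α → fail to reject H₀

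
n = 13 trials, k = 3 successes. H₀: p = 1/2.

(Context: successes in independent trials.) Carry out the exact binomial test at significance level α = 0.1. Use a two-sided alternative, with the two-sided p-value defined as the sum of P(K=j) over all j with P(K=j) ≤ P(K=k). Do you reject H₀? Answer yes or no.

Exact binomial: n=13, k=3, p₀=1/2=0.5000
P(X=j) = C(n,j)·p₀^j·(1−p₀)^(n−j); p = Σ P(X=j) over j with P(X=j) ≤ P(X=3)
p-value (two-sided) = 0.09229
At α=0.1: p < α → reject H₀

reject H₀: yes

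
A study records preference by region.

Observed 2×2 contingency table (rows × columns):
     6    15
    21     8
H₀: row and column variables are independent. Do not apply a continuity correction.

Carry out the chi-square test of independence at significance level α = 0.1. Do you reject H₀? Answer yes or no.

Row totals [21, 29], col totals [27, 23], n=50
χ² = (6−11.34)²/11.34 + (15−9.66)²/9.66 + (21−15.66)²/15.66 + (8−13.34)²/13.34 = 9.4250
df = 1
p-value (upper-tail) = 0.00214
At α=0.1: p < α → reject H₀

reject H₀: yes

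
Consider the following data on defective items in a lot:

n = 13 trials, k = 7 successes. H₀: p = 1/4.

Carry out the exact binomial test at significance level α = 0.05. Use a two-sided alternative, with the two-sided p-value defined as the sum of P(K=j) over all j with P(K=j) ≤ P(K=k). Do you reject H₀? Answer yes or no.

reject H₀: yes

Exact binomial: n=13, k=7, p₀=1/4=0.2500
P(X=j) = C(n,j)·p₀^j·(1−p₀)^(n−j); p = Σ P(X=j) over j with P(X=j) ≤ P(X=7)
p-value (two-sided) = 0.02429
At α=0.05: p < α → reject H₀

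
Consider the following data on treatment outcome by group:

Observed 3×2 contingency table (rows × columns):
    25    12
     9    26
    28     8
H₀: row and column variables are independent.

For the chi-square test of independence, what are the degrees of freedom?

degrees of freedom = 2

df = (r−1)(c−1) = (3−1)·(2−1) = 2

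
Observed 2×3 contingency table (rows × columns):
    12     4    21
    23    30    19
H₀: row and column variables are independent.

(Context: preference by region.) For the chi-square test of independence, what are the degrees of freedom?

degrees of freedom = 2

df = (r−1)(c−1) = (2−1)·(3−1) = 2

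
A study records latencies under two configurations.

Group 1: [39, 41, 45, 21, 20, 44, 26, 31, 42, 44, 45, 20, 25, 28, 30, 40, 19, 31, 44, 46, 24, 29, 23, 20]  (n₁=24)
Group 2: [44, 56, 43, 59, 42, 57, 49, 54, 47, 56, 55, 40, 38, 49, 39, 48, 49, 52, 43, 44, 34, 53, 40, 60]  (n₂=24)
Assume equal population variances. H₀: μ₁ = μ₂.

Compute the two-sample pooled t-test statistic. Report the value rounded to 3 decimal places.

test statistic = -6.218

x̄₁=32.375, s₁=9.868, n₁=24
x̄₂=47.958, s₂=7.304, n₂=24
s_p² = [23·9.868² + 23·7.304²]/46 = 75.3605
SE = √(s_p²·(1/24+1/24)) = 2.5060
t = (32.375−47.958)/2.5060 = -6.2184
df = 46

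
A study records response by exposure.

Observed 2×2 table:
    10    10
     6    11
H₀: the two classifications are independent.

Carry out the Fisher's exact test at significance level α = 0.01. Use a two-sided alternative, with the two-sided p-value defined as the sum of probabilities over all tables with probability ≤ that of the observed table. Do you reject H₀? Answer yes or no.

reject H₀: no

Margins: r₁=20, r₂=17, c₁=16, c₂=21, n=37
p_obs = C(20,10)·C(17,6)/C(37,16); sum pmf over tables with pmf ≤ p_obs
p-value (two-sided) = 0.50847
At α=0.01: p ≥ α → fail to reject H₀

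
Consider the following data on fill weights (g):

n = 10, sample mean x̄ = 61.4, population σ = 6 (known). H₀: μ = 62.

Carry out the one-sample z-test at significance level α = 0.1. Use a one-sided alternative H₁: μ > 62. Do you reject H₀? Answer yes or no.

SE = σ/√n = 6/√10 = 1.8974
z = (x̄−μ₀)/SE = (61.4−62)/1.8974 = -0.3162
p-value (one-sided, H₁ greater) = 0.62409
At α=0.1: p ≥ α → fail to reject H₀

reject H₀: no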